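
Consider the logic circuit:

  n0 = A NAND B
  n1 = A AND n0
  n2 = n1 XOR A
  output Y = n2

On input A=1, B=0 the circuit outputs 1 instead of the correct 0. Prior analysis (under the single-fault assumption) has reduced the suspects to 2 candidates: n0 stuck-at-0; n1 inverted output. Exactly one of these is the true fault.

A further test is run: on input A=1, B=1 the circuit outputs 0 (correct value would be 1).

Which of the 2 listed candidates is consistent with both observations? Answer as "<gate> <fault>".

Evaluate each candidate on input A=1, B=1:
  n0 stuck-at-0: n0=0 [stuck-at-0], n1=0, n2=1 → 1 — eliminated
  n1 inverted output: n0=0, n1=1 [inverted output], n2=0 → 0 — matches
Only n1 inverted output reproduces the observed 0.

n1 inverted output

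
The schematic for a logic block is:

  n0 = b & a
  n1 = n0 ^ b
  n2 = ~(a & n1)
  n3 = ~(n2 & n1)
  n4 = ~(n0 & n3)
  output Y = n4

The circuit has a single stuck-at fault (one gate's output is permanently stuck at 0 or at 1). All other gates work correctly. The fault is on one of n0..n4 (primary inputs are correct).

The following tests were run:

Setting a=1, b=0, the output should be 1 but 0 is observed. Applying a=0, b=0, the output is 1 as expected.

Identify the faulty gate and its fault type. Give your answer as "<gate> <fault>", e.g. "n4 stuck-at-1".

n0 stuck-at-1

Fault-free values for test 1 (a=1, b=0): n0=0, n1=0, n2=1, n3=1, n4=1, giving Y=1. Observed 0.
Test 1: faults giving observed 0 are {n0 stuck-at-1, n4 stuck-at-0}.
Test 2 (a=0, b=0): fault-free n0=0, n1=0, n2=1, n3=1, n4=1 → 1; observed 1. Eliminates n4 stuck-at-0.
Only n0 stuck-at-1 is consistent with every test.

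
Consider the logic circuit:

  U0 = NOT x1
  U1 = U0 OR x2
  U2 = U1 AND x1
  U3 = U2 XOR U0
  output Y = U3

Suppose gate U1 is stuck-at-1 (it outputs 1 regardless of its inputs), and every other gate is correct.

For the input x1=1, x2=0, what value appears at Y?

1

Propagate with U1 forced: U0=0, U1=1 [stuck-at-1], U2=1, U3=1.
So Y = 1. (Without the fault it would be 0.)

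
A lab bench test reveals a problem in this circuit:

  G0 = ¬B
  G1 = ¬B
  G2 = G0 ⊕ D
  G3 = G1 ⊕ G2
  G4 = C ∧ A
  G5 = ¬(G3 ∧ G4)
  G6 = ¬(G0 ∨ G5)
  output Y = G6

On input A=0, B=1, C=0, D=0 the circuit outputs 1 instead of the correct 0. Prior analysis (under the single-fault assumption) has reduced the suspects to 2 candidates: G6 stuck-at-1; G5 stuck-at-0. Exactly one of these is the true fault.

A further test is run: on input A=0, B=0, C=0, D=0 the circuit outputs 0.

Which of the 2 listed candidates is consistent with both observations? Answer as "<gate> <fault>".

Evaluate each candidate on input A=0, B=0, C=0, D=0:
  G6 stuck-at-1: G0=1, G1=1, G2=1, G3=0, G4=0, G5=1, G6=1 [stuck-at-1] → 1 — eliminated
  G5 stuck-at-0: G0=1, G1=1, G2=1, G3=0, G4=0, G5=0 [stuck-at-0], G6=0 → 0 — matches
Only G5 stuck-at-0 reproduces the observed 0.

G5 stuck-at-0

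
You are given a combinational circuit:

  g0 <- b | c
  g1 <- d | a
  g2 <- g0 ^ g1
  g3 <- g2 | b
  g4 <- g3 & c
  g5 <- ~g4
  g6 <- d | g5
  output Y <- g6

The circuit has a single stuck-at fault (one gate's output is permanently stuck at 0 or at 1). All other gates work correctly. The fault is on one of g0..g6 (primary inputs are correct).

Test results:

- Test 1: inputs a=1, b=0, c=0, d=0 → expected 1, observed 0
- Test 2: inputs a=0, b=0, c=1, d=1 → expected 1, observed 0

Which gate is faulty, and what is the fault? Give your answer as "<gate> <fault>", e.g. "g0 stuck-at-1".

g6 stuck-at-0

Fault-free values for test 1 (a=1, b=0, c=0, d=0): g0=0, g1=1, g2=1, g3=1, g4=0, g5=1, g6=1, giving Y=1. Observed 0.
Test 1: faults giving observed 0 are {g4 stuck-at-1, g5 stuck-at-0, g6 stuck-at-0}.
Test 2 (a=0, b=0, c=1, d=1): fault-free g0=1, g1=1, g2=0, g3=0, g4=0, g5=1, g6=1 → 1; observed 0. Eliminates g4 stuck-at-1, g5 stuck-at-0.
Only g6 stuck-at-0 is consistent with every test.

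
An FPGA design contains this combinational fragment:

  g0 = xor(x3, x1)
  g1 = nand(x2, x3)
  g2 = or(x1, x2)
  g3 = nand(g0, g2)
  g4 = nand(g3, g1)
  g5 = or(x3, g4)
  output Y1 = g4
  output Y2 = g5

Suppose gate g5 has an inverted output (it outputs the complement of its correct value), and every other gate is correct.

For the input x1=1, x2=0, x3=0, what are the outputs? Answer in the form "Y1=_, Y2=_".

Propagate with g5 forced: g0=1, g1=1, g2=1, g3=0, g4=1, g5=0 [inverted output].
So the outputs are Y1=1, Y2=0. (Without the fault they would be Y1=1, Y2=1.)

Y1=1, Y2=0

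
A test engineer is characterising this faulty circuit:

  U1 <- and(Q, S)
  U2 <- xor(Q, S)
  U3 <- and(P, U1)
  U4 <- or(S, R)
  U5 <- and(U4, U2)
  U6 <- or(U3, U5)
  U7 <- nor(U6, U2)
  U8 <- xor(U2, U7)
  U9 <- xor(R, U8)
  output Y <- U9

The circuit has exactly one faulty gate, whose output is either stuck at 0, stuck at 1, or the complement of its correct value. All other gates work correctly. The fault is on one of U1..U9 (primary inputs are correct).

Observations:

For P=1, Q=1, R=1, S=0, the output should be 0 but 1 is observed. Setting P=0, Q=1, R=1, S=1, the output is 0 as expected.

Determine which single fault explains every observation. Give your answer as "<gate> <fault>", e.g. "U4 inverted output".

Fault-free values for test 1 (P=1, Q=1, R=1, S=0): U1=0, U2=1, U3=0, U4=1, U5=1, U6=1, U7=0, U8=1, U9=0, giving Y=0. Observed 1.
Test 1: faults giving observed 1 are {U7 stuck-at-1, U7 inverted output, U8 stuck-at-0, U8 inverted output, U9 stuck-at-1, U9 inverted output}.
Test 2 (P=0, Q=1, R=1, S=1): fault-free U1=1, U2=0, U3=0, U4=1, U5=0, U6=0, U7=1, U8=1, U9=0 → 0; observed 0. Eliminates U7 inverted output, U8 stuck-at-0, U8 inverted output, U9 stuck-at-1, U9 inverted output.
Only U7 stuck-at-1 is consistent with every test.

U7 stuck-at-1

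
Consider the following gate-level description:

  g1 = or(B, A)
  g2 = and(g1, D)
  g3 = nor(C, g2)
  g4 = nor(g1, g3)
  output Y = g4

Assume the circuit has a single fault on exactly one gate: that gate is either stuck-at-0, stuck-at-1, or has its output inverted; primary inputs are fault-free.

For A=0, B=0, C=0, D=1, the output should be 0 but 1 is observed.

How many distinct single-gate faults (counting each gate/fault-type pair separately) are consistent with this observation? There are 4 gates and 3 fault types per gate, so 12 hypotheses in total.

6

Fault-free: g1=0, g2=0, g3=1, g4=0 → 0. Observed 1.
  g1 stuck-at-0: output 0 ✗
  g1 stuck-at-1: output 0 ✗
  g1 inverted output: output 0 ✗
  g2 stuck-at-0: output 0 ✗
  g2 stuck-at-1: output 1 ✓
  g2 inverted output: output 1 ✓
  g3 stuck-at-0: output 1 ✓
  g3 stuck-at-1: output 0 ✗
  g3 inverted output: output 1 ✓
  g4 stuck-at-0: output 0 ✗
  g4 stuck-at-1: output 1 ✓
  g4 inverted output: output 1 ✓
Consistent faults: {g2 stuck-at-1, g2 inverted output, g3 stuck-at-0, g3 inverted output, g4 stuck-at-1, g4 inverted output} — 6 in all.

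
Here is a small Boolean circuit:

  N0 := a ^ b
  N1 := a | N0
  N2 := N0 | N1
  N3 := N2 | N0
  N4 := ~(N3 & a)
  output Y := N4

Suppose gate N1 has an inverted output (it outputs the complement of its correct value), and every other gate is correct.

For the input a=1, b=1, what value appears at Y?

1

Propagate with N1 forced: N0=0, N1=0 [inverted output], N2=0, N3=0, N4=1.
So Y = 1. (Without the fault it would be 0.)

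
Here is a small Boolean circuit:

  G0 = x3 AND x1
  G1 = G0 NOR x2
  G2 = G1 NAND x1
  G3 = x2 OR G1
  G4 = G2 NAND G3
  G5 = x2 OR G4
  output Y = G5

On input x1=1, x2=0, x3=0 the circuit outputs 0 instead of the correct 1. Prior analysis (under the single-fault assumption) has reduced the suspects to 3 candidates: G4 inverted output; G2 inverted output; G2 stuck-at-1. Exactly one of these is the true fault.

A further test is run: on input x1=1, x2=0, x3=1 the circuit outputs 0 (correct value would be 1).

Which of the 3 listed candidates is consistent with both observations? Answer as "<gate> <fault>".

Evaluate each candidate on input x1=1, x2=0, x3=1:
  G4 inverted output: G0=1, G1=0, G2=1, G3=0, G4=0 [inverted output], G5=0 → 0 — matches
  G2 inverted output: G0=1, G1=0, G2=0 [inverted output], G3=0, G4=1, G5=1 → 1 — eliminated
  G2 stuck-at-1: G0=1, G1=0, G2=1 [stuck-at-1], G3=0, G4=1, G5=1 → 1 — eliminated
Only G4 inverted output reproduces the observed 0.

G4 inverted output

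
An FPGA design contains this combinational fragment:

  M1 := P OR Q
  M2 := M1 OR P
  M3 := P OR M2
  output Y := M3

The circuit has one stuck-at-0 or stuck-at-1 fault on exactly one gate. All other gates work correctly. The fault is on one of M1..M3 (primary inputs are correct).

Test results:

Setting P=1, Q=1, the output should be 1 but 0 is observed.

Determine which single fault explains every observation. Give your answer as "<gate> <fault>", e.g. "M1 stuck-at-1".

M3 stuck-at-0

Fault-free values for test 1 (P=1, Q=1): M1=1, M2=1, M3=1, giving Y=1. Observed 0.
Test 1: faults giving observed 0 are {M3 stuck-at-0}.
Only M3 stuck-at-0 is consistent with every test.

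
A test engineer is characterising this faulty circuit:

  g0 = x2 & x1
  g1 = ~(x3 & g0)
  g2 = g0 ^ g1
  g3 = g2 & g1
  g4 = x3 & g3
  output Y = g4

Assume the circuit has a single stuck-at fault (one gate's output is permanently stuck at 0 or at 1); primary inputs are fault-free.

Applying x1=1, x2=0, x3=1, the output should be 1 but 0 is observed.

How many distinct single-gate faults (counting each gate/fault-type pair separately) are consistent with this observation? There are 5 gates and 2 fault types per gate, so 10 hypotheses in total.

5

Fault-free: g0=0, g1=1, g2=1, g3=1, g4=1 → 1. Observed 0.
  g0 stuck-at-0: output 1 ✗
  g0 stuck-at-1: output 0 ✓
  g1 stuck-at-0: output 0 ✓
  g1 stuck-at-1: output 1 ✗
  g2 stuck-at-0: output 0 ✓
  g2 stuck-at-1: output 1 ✗
  g3 stuck-at-0: output 0 ✓
  g3 stuck-at-1: output 1 ✗
  g4 stuck-at-0: output 0 ✓
  g4 stuck-at-1: output 1 ✗
Consistent faults: {g0 stuck-at-1, g1 stuck-at-0, g2 stuck-at-0, g3 stuck-at-0, g4 stuck-at-0} — 5 in all.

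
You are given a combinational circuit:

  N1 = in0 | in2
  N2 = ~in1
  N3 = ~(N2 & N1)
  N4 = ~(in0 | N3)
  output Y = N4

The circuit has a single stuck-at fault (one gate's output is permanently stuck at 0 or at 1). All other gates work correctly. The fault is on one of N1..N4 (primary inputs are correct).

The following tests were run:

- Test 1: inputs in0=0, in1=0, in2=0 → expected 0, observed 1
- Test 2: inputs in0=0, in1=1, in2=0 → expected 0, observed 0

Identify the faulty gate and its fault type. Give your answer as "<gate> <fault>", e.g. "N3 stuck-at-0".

N1 stuck-at-1

Fault-free values for test 1 (in0=0, in1=0, in2=0): N1=0, N2=1, N3=1, N4=0, giving Y=0. Observed 1.
Test 1: faults giving observed 1 are {N1 stuck-at-1, N3 stuck-at-0, N4 stuck-at-1}.
Test 2 (in0=0, in1=1, in2=0): fault-free N1=0, N2=0, N3=1, N4=0 → 0; observed 0. Eliminates N3 stuck-at-0, N4 stuck-at-1.
Only N1 stuck-at-1 is consistent with every test.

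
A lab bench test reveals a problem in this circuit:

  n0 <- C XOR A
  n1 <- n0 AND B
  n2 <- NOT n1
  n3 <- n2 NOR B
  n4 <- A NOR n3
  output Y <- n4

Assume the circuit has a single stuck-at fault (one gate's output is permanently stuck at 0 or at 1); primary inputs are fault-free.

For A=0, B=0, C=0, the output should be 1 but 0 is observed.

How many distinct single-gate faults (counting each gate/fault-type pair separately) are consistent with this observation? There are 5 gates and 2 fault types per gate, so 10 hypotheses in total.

Fault-free: n0=0, n1=0, n2=1, n3=0, n4=1 → 1. Observed 0.
  n0 stuck-at-0: output 1 ✗
  n0 stuck-at-1: output 1 ✗
  n1 stuck-at-0: output 1 ✗
  n1 stuck-at-1: output 0 ✓
  n2 stuck-at-0: output 0 ✓
  n2 stuck-at-1: output 1 ✗
  n3 stuck-at-0: output 1 ✗
  n3 stuck-at-1: output 0 ✓
  n4 stuck-at-0: output 0 ✓
  n4 stuck-at-1: output 1 ✗
Consistent faults: {n1 stuck-at-1, n2 stuck-at-0, n3 stuck-at-1, n4 stuck-at-0} — 4 in all.

4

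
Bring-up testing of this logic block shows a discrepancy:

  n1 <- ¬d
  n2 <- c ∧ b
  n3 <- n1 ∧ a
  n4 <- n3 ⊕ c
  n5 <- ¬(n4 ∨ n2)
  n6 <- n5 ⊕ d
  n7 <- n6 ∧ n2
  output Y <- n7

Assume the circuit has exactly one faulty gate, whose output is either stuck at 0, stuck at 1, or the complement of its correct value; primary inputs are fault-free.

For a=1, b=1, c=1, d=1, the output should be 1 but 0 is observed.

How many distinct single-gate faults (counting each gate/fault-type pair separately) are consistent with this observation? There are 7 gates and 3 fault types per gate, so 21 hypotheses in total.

8

Fault-free: n1=0, n2=1, n3=0, n4=1, n5=0, n6=1, n7=1 → 1. Observed 0.
  n1: none of the 3 fault types match ✗
  n2: stuck-at-0, inverted output ✓; others ✗
  n3: none of the 3 fault types match ✗
  n4: none of the 3 fault types match ✗
  n5: stuck-at-1, inverted output ✓; others ✗
  n6: stuck-at-0, inverted output ✓; others ✗
  n7: stuck-at-0, inverted output ✓; others ✗
Consistent faults: {n2 stuck-at-0, n2 inverted output, n5 stuck-at-1, n5 inverted output, n6 stuck-at-0, n6 inverted output, n7 stuck-at-0, n7 inverted output} — 8 in all.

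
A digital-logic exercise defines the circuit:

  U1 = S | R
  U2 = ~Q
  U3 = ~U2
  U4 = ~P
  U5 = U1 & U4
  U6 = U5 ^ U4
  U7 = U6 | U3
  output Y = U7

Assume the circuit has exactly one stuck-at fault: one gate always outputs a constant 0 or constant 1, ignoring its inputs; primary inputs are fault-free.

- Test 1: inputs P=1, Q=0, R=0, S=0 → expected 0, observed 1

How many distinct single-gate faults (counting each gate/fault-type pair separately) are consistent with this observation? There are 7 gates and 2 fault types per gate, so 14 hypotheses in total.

Fault-free: U1=0, U2=1, U3=0, U4=0, U5=0, U6=0, U7=0 → 0. Observed 1.
  U1 stuck-at-0: output 0 ✗
  U1 stuck-at-1: output 0 ✗
  U2 stuck-at-0: output 1 ✓
  U2 stuck-at-1: output 0 ✗
  U3 stuck-at-0: output 0 ✗
  U3 stuck-at-1: output 1 ✓
  U4 stuck-at-0: output 0 ✗
  U4 stuck-at-1: output 1 ✓
  U5 stuck-at-0: output 0 ✗
  U5 stuck-at-1: output 1 ✓
  U6 stuck-at-0: output 0 ✗
  U6 stuck-at-1: output 1 ✓
  U7 stuck-at-0: output 0 ✗
  U7 stuck-at-1: output 1 ✓
Consistent faults: {U2 stuck-at-0, U3 stuck-at-1, U4 stuck-at-1, U5 stuck-at-1, U6 stuck-at-1, U7 stuck-at-1} — 6 in all.

6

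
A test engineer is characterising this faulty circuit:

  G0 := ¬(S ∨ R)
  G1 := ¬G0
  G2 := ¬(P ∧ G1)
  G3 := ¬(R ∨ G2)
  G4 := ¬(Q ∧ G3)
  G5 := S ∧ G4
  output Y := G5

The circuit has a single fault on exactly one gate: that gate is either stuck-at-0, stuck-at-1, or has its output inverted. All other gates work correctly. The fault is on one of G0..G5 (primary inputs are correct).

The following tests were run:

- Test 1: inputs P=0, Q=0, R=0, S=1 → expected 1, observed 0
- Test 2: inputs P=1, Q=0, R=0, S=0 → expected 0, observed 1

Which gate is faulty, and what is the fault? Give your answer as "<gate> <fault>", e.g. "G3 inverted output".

Fault-free values for test 1 (P=0, Q=0, R=0, S=1): G0=0, G1=1, G2=1, G3=0, G4=1, G5=1, giving Y=1. Observed 0.
Test 1: faults giving observed 0 are {G4 stuck-at-0, G4 inverted output, G5 stuck-at-0, G5 inverted output}.
Test 2 (P=1, Q=0, R=0, S=0): fault-free G0=1, G1=0, G2=1, G3=0, G4=1, G5=0 → 0; observed 1. Eliminates G4 stuck-at-0, G4 inverted output, G5 stuck-at-0.
Only G5 inverted output is consistent with every test.

G5 inverted output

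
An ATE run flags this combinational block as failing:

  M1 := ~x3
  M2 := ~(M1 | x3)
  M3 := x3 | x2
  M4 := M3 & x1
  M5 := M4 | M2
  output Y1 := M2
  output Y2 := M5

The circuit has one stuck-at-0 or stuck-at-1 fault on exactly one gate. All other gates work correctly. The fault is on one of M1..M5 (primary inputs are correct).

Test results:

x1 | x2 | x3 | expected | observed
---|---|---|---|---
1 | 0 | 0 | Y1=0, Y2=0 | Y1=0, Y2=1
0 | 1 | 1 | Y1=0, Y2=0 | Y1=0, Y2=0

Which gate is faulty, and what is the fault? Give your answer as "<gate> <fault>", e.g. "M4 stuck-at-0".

M3 stuck-at-1

Fault-free values for test 1 (x1=1, x2=0, x3=0): M1=1, M2=0, M3=0, M4=0, M5=0, giving Y1=0, Y2=0. Observed Y1=0, Y2=1.
Test 1: faults giving observed Y1=0, Y2=1 are {M3 stuck-at-1, M4 stuck-at-1, M5 stuck-at-1}.
Test 2 (x1=0, x2=1, x3=1): fault-free M1=0, M2=0, M3=1, M4=0, M5=0 → Y1=0, Y2=0; observed Y1=0, Y2=0. Eliminates M4 stuck-at-1, M5 stuck-at-1.
Only M3 stuck-at-1 is consistent with every test.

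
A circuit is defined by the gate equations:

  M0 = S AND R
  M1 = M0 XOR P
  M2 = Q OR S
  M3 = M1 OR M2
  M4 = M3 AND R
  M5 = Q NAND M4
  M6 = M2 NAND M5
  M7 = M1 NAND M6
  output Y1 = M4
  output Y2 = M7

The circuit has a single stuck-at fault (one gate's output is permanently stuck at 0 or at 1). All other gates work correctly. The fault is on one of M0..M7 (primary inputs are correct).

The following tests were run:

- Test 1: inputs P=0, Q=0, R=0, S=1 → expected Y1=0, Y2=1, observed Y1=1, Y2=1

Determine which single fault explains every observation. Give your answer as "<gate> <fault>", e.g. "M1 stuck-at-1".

Fault-free values for test 1 (P=0, Q=0, R=0, S=1): M0=0, M1=0, M2=1, M3=1, M4=0, M5=1, M6=0, M7=1, giving Y1=0, Y2=1. Observed Y1=1, Y2=1.
Test 1: faults giving observed Y1=1, Y2=1 are {M4 stuck-at-1}.
Only M4 stuck-at-1 is consistent with every test.

M4 stuck-at-1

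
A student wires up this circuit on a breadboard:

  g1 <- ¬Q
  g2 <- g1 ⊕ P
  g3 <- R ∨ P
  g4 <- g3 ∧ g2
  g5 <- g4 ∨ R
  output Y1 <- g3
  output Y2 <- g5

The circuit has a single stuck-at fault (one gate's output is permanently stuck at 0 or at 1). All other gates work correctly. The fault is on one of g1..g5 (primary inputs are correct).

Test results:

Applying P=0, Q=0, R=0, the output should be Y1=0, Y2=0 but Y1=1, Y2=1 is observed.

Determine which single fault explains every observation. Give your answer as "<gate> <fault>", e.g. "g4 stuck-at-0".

Fault-free values for test 1 (P=0, Q=0, R=0): g1=1, g2=1, g3=0, g4=0, g5=0, giving Y1=0, Y2=0. Observed Y1=1, Y2=1.
Test 1: faults giving observed Y1=1, Y2=1 are {g3 stuck-at-1}.
Only g3 stuck-at-1 is consistent with every test.

g3 stuck-at-1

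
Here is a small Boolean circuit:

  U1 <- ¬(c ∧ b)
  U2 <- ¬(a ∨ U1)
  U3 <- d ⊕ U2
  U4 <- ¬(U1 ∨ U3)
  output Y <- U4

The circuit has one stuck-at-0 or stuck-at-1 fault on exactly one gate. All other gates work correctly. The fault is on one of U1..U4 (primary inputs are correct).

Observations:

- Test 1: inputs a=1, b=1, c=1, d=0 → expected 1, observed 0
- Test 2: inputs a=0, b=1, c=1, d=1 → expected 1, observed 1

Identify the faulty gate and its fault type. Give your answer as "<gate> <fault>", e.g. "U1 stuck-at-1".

Fault-free values for test 1 (a=1, b=1, c=1, d=0): U1=0, U2=0, U3=0, U4=1, giving Y=1. Observed 0.
Test 1: faults giving observed 0 are {U1 stuck-at-1, U2 stuck-at-1, U3 stuck-at-1, U4 stuck-at-0}.
Test 2 (a=0, b=1, c=1, d=1): fault-free U1=0, U2=1, U3=0, U4=1 → 1; observed 1. Eliminates U1 stuck-at-1, U3 stuck-at-1, U4 stuck-at-0.
Only U2 stuck-at-1 is consistent with every test.

U2 stuck-at-1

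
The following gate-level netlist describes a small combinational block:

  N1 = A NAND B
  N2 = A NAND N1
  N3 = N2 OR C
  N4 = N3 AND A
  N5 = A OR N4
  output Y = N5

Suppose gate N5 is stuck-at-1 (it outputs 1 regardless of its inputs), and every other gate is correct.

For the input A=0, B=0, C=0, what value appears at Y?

Propagate with N5 forced: N1=1, N2=1, N3=1, N4=0, N5=1 [stuck-at-1].
So Y = 1. (Without the fault it would be 0.)

1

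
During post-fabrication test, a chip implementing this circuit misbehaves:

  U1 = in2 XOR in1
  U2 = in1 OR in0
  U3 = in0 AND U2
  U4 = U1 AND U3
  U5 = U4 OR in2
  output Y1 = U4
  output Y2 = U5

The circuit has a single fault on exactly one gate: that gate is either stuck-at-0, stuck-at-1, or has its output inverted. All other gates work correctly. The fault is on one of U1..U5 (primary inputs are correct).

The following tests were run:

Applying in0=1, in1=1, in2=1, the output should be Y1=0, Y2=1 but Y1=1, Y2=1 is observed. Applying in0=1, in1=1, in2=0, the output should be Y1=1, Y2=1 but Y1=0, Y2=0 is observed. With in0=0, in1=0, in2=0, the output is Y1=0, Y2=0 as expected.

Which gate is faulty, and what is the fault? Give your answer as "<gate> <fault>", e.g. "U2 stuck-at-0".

Fault-free values for test 1 (in0=1, in1=1, in2=1): U1=0, U2=1, U3=1, U4=0, U5=1, giving Y1=0, Y2=1. Observed Y1=1, Y2=1.
Test 1: faults giving observed Y1=1, Y2=1 are {U1 stuck-at-1, U1 inverted output, U4 stuck-at-1, U4 inverted output}.
Test 2 (in0=1, in1=1, in2=0): fault-free U1=1, U2=1, U3=1, U4=1, U5=1 → Y1=1, Y2=1; observed Y1=0, Y2=0. Eliminates U1 stuck-at-1, U4 stuck-at-1.
Test 3 (in0=0, in1=0, in2=0): fault-free U1=0, U2=0, U3=0, U4=0, U5=0 → Y1=0, Y2=0; observed Y1=0, Y2=0. Eliminates U4 inverted output.
Only U1 inverted output is consistent with every test.

U1 inverted output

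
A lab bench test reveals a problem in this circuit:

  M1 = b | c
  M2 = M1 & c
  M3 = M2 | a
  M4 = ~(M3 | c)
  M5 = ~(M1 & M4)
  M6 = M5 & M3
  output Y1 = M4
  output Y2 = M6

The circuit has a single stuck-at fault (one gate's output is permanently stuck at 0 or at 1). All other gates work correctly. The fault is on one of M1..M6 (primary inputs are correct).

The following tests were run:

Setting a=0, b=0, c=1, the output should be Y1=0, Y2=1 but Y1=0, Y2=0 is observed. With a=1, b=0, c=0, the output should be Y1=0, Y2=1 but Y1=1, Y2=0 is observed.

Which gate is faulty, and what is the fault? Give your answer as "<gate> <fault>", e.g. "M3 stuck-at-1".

Fault-free values for test 1 (a=0, b=0, c=1): M1=1, M2=1, M3=1, M4=0, M5=1, M6=1, giving Y1=0, Y2=1. Observed Y1=0, Y2=0.
Test 1: faults giving observed Y1=0, Y2=0 are {M1 stuck-at-0, M2 stuck-at-0, M3 stuck-at-0, M5 stuck-at-0, M6 stuck-at-0}.
Test 2 (a=1, b=0, c=0): fault-free M1=0, M2=0, M3=1, M4=0, M5=1, M6=1 → Y1=0, Y2=1; observed Y1=1, Y2=0. Eliminates M1 stuck-at-0, M2 stuck-at-0, M5 stuck-at-0, M6 stuck-at-0.
Only M3 stuck-at-0 is consistent with every test.

M3 stuck-at-0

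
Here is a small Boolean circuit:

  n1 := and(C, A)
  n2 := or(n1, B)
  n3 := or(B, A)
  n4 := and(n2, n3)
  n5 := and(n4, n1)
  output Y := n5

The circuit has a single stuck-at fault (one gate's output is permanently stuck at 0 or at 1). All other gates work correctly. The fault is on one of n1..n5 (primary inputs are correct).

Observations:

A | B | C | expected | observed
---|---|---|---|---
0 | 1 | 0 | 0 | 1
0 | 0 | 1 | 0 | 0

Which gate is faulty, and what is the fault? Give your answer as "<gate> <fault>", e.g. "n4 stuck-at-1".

n1 stuck-at-1

Fault-free values for test 1 (A=0, B=1, C=0): n1=0, n2=1, n3=1, n4=1, n5=0, giving Y=0. Observed 1.
Test 1: faults giving observed 1 are {n1 stuck-at-1, n5 stuck-at-1}.
Test 2 (A=0, B=0, C=1): fault-free n1=0, n2=0, n3=0, n4=0, n5=0 → 0; observed 0. Eliminates n5 stuck-at-1.
Only n1 stuck-at-1 is consistent with every test.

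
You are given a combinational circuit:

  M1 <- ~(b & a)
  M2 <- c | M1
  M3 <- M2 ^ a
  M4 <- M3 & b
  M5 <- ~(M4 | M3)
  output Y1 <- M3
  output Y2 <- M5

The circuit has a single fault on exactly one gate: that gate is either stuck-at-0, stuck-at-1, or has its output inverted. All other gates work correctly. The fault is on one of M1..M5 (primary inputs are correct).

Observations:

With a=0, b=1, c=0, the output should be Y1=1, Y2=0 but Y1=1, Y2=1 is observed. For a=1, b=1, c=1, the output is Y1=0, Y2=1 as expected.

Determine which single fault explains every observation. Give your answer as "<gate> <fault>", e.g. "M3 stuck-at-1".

Fault-free values for test 1 (a=0, b=1, c=0): M1=1, M2=1, M3=1, M4=1, M5=0, giving Y1=1, Y2=0. Observed Y1=1, Y2=1.
Test 1: faults giving observed Y1=1, Y2=1 are {M5 stuck-at-1, M5 inverted output}.
Test 2 (a=1, b=1, c=1): fault-free M1=0, M2=1, M3=0, M4=0, M5=1 → Y1=0, Y2=1; observed Y1=0, Y2=1. Eliminates M5 inverted output.
Only M5 stuck-at-1 is consistent with every test.

M5 stuck-at-1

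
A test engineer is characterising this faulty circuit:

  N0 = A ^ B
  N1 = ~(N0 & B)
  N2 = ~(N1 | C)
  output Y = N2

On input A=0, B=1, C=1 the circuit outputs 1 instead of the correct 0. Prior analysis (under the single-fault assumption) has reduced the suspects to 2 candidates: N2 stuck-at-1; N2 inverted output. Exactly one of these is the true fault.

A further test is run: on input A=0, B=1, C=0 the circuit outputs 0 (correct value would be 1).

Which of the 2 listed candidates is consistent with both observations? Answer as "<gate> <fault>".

N2 inverted output

Evaluate each candidate on input A=0, B=1, C=0:
  N2 stuck-at-1: N0=1, N1=0, N2=1 [stuck-at-1] → 1 — eliminated
  N2 inverted output: N0=1, N1=0, N2=0 [inverted output] → 0 — matches
Only N2 inverted output reproduces the observed 0.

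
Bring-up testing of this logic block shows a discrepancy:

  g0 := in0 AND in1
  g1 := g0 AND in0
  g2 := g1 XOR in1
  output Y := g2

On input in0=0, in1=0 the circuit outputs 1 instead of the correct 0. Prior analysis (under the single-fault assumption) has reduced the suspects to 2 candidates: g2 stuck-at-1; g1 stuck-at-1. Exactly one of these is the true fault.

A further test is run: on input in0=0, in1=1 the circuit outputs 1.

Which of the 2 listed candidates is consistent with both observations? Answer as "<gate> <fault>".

g2 stuck-at-1

Evaluate each candidate on input in0=0, in1=1:
  g2 stuck-at-1: g0=0, g1=0, g2=1 [stuck-at-1] → 1 — matches
  g1 stuck-at-1: g0=0, g1=1 [stuck-at-1], g2=0 → 0 — eliminated
Only g2 stuck-at-1 reproduces the observed 1.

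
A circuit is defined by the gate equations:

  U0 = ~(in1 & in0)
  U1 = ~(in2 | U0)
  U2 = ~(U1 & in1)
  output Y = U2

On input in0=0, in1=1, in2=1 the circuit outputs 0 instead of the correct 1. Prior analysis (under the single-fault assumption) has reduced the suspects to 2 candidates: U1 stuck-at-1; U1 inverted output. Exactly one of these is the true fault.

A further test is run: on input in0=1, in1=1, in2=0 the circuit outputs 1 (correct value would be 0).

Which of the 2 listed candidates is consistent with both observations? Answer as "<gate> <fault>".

U1 inverted output

Evaluate each candidate on input in0=1, in1=1, in2=0:
  U1 stuck-at-1: U0=0, U1=1 [stuck-at-1], U2=0 → 0 — eliminated
  U1 inverted output: U0=0, U1=0 [inverted output], U2=1 → 1 — matches
Only U1 inverted output reproduces the observed 1.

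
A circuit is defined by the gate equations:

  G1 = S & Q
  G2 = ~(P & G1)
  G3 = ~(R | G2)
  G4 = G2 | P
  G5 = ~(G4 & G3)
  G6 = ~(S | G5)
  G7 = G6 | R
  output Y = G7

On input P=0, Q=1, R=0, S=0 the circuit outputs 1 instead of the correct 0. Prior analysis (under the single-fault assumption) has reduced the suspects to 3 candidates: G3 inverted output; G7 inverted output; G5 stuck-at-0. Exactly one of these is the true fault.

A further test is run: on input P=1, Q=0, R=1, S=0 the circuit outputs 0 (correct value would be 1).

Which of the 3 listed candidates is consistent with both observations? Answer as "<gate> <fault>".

G7 inverted output

Evaluate each candidate on input P=1, Q=0, R=1, S=0:
  G3 inverted output: G1=0, G2=1, G3=1 [inverted output], G4=1, G5=0, G6=1, G7=1 → 1 — eliminated
  G7 inverted output: G1=0, G2=1, G3=0, G4=1, G5=1, G6=0, G7=0 [inverted output] → 0 — matches
  G5 stuck-at-0: G1=0, G2=1, G3=0, G4=1, G5=0 [stuck-at-0], G6=1, G7=1 → 1 — eliminated
Only G7 inverted output reproduces the observed 0.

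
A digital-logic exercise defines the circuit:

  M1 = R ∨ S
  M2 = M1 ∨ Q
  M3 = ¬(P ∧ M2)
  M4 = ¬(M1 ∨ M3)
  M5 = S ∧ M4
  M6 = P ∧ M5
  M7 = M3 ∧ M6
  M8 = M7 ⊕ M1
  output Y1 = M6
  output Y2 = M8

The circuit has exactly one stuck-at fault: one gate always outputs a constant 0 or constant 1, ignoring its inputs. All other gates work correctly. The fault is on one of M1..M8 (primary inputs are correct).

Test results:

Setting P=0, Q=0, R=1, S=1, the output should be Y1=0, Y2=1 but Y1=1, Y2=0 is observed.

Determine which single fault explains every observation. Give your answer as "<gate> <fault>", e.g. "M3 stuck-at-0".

Fault-free values for test 1 (P=0, Q=0, R=1, S=1): M1=1, M2=1, M3=1, M4=0, M5=0, M6=0, M7=0, M8=1, giving Y1=0, Y2=1. Observed Y1=1, Y2=0.
Test 1: faults giving observed Y1=1, Y2=0 are {M6 stuck-at-1}.
Only M6 stuck-at-1 is consistent with every test.

M6 stuck-at-1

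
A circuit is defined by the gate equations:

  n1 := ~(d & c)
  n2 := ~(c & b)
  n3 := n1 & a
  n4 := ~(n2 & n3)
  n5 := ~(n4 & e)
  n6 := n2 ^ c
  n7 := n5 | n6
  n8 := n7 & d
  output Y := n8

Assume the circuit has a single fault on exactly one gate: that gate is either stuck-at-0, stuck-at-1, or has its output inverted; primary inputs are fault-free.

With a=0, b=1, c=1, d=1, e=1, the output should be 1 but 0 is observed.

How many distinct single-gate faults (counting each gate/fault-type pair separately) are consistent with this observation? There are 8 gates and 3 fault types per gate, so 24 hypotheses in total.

8

Fault-free: n1=0, n2=0, n3=0, n4=1, n5=0, n6=1, n7=1, n8=1 → 1. Observed 0.
  n1: none of the 3 fault types match ✗
  n2: stuck-at-1, inverted output ✓; others ✗
  n3: none of the 3 fault types match ✗
  n4: none of the 3 fault types match ✗
  n5: none of the 3 fault types match ✗
  n6: stuck-at-0, inverted output ✓; others ✗
  n7: stuck-at-0, inverted output ✓; others ✗
  n8: stuck-at-0, inverted output ✓; others ✗
Consistent faults: {n2 stuck-at-1, n2 inverted output, n6 stuck-at-0, n6 inverted output, n7 stuck-at-0, n7 inverted output, n8 stuck-at-0, n8 inverted output} — 8 in all.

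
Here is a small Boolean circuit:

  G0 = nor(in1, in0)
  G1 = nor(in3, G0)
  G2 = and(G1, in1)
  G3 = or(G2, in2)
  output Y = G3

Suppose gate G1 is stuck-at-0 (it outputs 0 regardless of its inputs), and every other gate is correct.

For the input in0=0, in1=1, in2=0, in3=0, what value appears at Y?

Propagate with G1 forced: G0=0, G1=0 [stuck-at-0], G2=0, G3=0.
So Y = 0. (Without the fault it would be 1.)

0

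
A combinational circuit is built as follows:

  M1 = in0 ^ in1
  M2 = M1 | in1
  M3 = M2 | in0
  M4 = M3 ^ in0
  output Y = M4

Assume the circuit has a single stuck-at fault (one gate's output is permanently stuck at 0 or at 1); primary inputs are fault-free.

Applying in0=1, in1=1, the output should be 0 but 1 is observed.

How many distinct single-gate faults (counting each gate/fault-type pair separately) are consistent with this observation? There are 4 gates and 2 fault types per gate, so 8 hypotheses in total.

Fault-free: M1=0, M2=1, M3=1, M4=0 → 0. Observed 1.
  M1 stuck-at-0: output 0 ✗
  M1 stuck-at-1: output 0 ✗
  M2 stuck-at-0: output 0 ✗
  M2 stuck-at-1: output 0 ✗
  M3 stuck-at-0: output 1 ✓
  M3 stuck-at-1: output 0 ✗
  M4 stuck-at-0: output 0 ✗
  M4 stuck-at-1: output 1 ✓
Consistent faults: {M3 stuck-at-0, M4 stuck-at-1} — 2 in all.

2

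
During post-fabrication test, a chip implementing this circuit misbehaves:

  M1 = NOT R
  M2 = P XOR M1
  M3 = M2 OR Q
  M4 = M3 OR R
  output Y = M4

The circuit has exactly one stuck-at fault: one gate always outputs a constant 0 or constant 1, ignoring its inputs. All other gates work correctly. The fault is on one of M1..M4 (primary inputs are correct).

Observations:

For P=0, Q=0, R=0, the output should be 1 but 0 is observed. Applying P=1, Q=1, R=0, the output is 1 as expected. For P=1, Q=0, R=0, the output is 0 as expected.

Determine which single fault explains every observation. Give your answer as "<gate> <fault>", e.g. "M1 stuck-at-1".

Fault-free values for test 1 (P=0, Q=0, R=0): M1=1, M2=1, M3=1, M4=1, giving Y=1. Observed 0.
Test 1: faults giving observed 0 are {M1 stuck-at-0, M2 stuck-at-0, M3 stuck-at-0, M4 stuck-at-0}.
Test 2 (P=1, Q=1, R=0): fault-free M1=1, M2=0, M3=1, M4=1 → 1; observed 1. Eliminates M3 stuck-at-0, M4 stuck-at-0.
Test 3 (P=1, Q=0, R=0): fault-free M1=1, M2=0, M3=0, M4=0 → 0; observed 0. Eliminates M1 stuck-at-0.
Only M2 stuck-at-0 is consistent with every test.

M2 stuck-at-0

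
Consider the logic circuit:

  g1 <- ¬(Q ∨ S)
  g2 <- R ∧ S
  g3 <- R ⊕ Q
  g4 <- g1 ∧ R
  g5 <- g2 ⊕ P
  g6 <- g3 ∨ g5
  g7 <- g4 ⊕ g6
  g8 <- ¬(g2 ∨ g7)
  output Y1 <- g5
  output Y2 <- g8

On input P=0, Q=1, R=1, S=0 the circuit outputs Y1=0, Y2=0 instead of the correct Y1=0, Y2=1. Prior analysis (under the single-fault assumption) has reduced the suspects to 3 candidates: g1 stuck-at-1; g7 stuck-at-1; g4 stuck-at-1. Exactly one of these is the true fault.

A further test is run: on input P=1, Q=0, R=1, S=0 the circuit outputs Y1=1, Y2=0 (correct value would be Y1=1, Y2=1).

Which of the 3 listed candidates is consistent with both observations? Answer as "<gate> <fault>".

Evaluate each candidate on input P=1, Q=0, R=1, S=0:
  g1 stuck-at-1: g1=1 [stuck-at-1], g2=0, g3=1, g4=1, g5=1, g6=1, g7=0, g8=1 → Y1=1, Y2=1 — eliminated
  g7 stuck-at-1: g1=1, g2=0, g3=1, g4=1, g5=1, g6=1, g7=1 [stuck-at-1], g8=0 → Y1=1, Y2=0 — matches
  g4 stuck-at-1: g1=1, g2=0, g3=1, g4=1 [stuck-at-1], g5=1, g6=1, g7=0, g8=1 → Y1=1, Y2=1 — eliminated
Only g7 stuck-at-1 reproduces the observed Y1=1, Y2=0.

g7 stuck-at-1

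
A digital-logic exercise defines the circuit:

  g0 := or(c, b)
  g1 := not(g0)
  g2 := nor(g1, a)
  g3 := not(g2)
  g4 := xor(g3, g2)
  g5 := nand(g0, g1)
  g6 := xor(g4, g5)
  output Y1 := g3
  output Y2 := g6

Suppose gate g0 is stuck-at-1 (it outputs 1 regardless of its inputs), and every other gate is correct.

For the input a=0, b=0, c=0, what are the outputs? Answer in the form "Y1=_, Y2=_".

Propagate with g0 forced: g0=1 [stuck-at-1], g1=0, g2=1, g3=0, g4=1, g5=1, g6=0.
So the outputs are Y1=0, Y2=0. (Without the fault they would be Y1=1, Y2=0.)

Y1=0, Y2=0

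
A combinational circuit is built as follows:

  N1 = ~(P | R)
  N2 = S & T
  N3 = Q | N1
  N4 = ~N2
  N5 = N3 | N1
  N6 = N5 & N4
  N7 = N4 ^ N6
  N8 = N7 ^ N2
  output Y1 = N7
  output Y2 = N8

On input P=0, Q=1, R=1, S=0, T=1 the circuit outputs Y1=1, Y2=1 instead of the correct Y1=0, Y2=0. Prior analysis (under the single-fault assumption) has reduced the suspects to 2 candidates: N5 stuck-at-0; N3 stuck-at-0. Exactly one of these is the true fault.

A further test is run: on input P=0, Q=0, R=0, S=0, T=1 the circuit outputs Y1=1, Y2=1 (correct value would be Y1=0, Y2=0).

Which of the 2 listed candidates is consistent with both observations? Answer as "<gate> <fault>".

Evaluate each candidate on input P=0, Q=0, R=0, S=0, T=1:
  N5 stuck-at-0: N1=1, N2=0, N3=1, N4=1, N5=0 [stuck-at-0], N6=0, N7=1, N8=1 → Y1=1, Y2=1 — matches
  N3 stuck-at-0: N1=1, N2=0, N3=0 [stuck-at-0], N4=1, N5=1, N6=1, N7=0, N8=0 → Y1=0, Y2=0 — eliminated
Only N5 stuck-at-0 reproduces the observed Y1=1, Y2=1.

N5 stuck-at-0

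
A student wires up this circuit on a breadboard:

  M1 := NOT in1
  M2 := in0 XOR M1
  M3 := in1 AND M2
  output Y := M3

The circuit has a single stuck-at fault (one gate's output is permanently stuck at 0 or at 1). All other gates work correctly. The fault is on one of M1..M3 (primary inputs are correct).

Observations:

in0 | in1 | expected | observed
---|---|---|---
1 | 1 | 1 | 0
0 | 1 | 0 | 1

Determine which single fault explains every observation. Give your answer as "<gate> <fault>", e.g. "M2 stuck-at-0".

Fault-free values for test 1 (in0=1, in1=1): M1=0, M2=1, M3=1, giving Y=1. Observed 0.
Test 1: faults giving observed 0 are {M1 stuck-at-1, M2 stuck-at-0, M3 stuck-at-0}.
Test 2 (in0=0, in1=1): fault-free M1=0, M2=0, M3=0 → 0; observed 1. Eliminates M2 stuck-at-0, M3 stuck-at-0.
Only M1 stuck-at-1 is consistent with every test.

M1 stuck-at-1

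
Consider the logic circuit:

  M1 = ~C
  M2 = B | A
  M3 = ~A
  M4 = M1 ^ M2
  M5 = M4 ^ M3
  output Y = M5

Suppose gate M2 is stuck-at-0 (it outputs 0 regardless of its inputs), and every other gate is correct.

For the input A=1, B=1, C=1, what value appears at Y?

0

Propagate with M2 forced: M1=0, M2=0 [stuck-at-0], M3=0, M4=0, M5=0.
So Y = 0. (Without the fault it would be 1.)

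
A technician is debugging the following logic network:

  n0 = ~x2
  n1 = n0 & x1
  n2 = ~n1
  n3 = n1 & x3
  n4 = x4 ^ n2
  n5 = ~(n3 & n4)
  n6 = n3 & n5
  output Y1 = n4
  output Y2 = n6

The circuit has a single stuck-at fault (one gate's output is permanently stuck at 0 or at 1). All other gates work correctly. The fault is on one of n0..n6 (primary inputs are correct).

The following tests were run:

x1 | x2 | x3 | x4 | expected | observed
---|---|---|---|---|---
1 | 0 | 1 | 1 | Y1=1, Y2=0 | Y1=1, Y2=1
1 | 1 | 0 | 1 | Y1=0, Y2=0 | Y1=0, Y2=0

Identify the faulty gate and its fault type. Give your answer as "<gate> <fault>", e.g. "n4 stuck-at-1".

Fault-free values for test 1 (x1=1, x2=0, x3=1, x4=1): n0=1, n1=1, n2=0, n3=1, n4=1, n5=0, n6=0, giving Y1=1, Y2=0. Observed Y1=1, Y2=1.
Test 1: faults giving observed Y1=1, Y2=1 are {n5 stuck-at-1, n6 stuck-at-1}.
Test 2 (x1=1, x2=1, x3=0, x4=1): fault-free n0=0, n1=0, n2=1, n3=0, n4=0, n5=1, n6=0 → Y1=0, Y2=0; observed Y1=0, Y2=0. Eliminates n6 stuck-at-1.
Only n5 stuck-at-1 is consistent with every test.

n5 stuck-at-1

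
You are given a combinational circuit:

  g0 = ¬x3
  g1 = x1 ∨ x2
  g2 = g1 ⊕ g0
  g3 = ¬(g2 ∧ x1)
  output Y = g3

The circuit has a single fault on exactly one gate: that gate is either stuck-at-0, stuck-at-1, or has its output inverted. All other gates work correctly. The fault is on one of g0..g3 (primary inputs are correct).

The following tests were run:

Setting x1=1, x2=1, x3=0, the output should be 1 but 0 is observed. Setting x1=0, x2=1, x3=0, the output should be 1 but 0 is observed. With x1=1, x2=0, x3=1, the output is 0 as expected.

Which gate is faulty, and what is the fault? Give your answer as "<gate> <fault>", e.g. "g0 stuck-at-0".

g3 stuck-at-0

Fault-free values for test 1 (x1=1, x2=1, x3=0): g0=1, g1=1, g2=0, g3=1, giving Y=1. Observed 0.
Test 1: faults giving observed 0 are {g0 stuck-at-0, g0 inverted output, g1 stuck-at-0, g1 inverted output, g2 stuck-at-1, g2 inverted output, g3 stuck-at-0, g3 inverted output}.
Test 2 (x1=0, x2=1, x3=0): fault-free g0=1, g1=1, g2=0, g3=1 → 1; observed 0. Eliminates g0 stuck-at-0, g0 inverted output, g1 stuck-at-0, g1 inverted output, g2 stuck-at-1, g2 inverted output.
Test 3 (x1=1, x2=0, x3=1): fault-free g0=0, g1=1, g2=1, g3=0 → 0; observed 0. Eliminates g3 inverted output.
Only g3 stuck-at-0 is consistent with every test.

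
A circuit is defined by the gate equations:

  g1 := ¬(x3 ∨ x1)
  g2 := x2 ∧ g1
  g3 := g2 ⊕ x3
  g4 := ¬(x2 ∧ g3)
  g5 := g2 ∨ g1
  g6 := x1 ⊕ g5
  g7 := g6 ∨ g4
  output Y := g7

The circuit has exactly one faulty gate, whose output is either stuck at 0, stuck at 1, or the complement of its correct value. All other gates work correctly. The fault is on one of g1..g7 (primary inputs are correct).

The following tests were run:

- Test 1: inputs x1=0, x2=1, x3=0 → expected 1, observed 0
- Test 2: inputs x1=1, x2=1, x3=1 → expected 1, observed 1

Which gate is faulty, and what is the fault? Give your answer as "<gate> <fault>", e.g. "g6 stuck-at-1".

g5 stuck-at-0

Fault-free values for test 1 (x1=0, x2=1, x3=0): g1=1, g2=1, g3=1, g4=0, g5=1, g6=1, g7=1, giving Y=1. Observed 0.
Test 1: faults giving observed 0 are {g5 stuck-at-0, g5 inverted output, g6 stuck-at-0, g6 inverted output, g7 stuck-at-0, g7 inverted output}.
Test 2 (x1=1, x2=1, x3=1): fault-free g1=0, g2=0, g3=1, g4=0, g5=0, g6=1, g7=1 → 1; observed 1. Eliminates g5 inverted output, g6 stuck-at-0, g6 inverted output, g7 stuck-at-0, g7 inverted output.
Only g5 stuck-at-0 is consistent with every test.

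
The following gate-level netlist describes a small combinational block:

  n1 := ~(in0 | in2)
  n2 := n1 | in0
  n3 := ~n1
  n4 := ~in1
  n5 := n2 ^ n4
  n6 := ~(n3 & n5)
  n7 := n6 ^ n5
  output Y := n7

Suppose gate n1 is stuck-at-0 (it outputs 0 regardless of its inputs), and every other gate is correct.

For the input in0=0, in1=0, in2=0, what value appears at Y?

1

Propagate with n1 forced: n1=0 [stuck-at-0], n2=0, n3=1, n4=1, n5=1, n6=0, n7=1.
So Y = 1. (Same as the fault-free value — the fault is masked on this input.)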